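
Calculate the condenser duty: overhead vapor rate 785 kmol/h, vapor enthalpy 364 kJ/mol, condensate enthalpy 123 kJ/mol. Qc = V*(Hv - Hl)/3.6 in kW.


Qc = 785 * (364 - 123) / 3.6 = 785 * 241 / 3.6 = 52550

52550 kW


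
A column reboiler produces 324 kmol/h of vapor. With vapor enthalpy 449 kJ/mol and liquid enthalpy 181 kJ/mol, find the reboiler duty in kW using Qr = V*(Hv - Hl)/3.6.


Qr = 324 * (449 - 181) / 3.6 = 324 * 268 / 3.6 = 24120

24120 kW


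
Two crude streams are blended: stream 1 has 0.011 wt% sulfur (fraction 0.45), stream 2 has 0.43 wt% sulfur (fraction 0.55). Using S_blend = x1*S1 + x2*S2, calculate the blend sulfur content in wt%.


Linear sulfur blending: S_blend = x1*S1 + x2*S2
Contribution 1: 0.45 * 0.011 = 0.00495 wt%
Contribution 2: 0.55 * 0.43 = 0.2365 wt%
S_blend = 0.00495 + 0.2365 = 0.24145

0.24145 wt%


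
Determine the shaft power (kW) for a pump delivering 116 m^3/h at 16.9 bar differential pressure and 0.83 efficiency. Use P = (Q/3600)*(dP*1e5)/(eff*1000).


Q = 116 / 3600 = 0.0322222 m^3/s
P = 0.0322222 * (16.9 * 1e5) / 0.83 / 1000 = 65.61

65.61 kW


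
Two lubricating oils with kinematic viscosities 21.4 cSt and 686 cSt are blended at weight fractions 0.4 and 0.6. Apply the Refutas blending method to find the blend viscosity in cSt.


Refutas method: VBN_i = 14.534*ln(ln(visc_i + 0.8)) + 10.975, blended linearly by mass fraction; since VBN is linear in VBI_i = ln(ln(visc_i + 0.8)) and the fractions sum to 1, blend VBI directly: visc = exp(exp(VBI_blend)) - 0.8
VBI_1 = ln(ln(21.4 + 0.8)) = 1.13143
VBI_2 = ln(ln(686 + 0.8)) = 1.87672
VBI_blend = 0.4 * 1.13143 + 0.6 * 1.87672 = 1.5786
visc_blend = exp(exp(1.5786)) - 0.8 = 126.7

126.7 cSt


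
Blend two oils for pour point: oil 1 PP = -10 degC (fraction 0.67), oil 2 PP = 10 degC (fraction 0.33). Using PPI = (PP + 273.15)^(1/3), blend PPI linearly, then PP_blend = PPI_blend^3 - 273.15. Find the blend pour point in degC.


PPI_1 = (-10 + 273.15)^(1/3) = 6.408176
PPI_2 = (10 + 273.15)^(1/3) = 6.566574
PPI_blend = 0.67 * 6.408176 + 0.33 * 6.566574 = 6.460447
PP_blend = 6.460447^3 - 273.15 = 269.6421 - 273.15 = -3.51

-3.51 degC


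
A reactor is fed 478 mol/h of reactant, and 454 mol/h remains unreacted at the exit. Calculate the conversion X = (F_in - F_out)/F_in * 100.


X = (F_in - F_out) / F_in * 100
Moles reacted = 478 - 454 = 24
X = 24 / 478 * 100
= 0.05021 * 100
= 5.021 %

5.021 %


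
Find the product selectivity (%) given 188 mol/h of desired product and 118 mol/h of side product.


Selectivity = desired / (desired + undesired) * 100
Total products = 188 + 118 = 306 mol/h
S = 188 / 306 * 100
= 0.6144 * 100
= 61.44 %

61.44 %


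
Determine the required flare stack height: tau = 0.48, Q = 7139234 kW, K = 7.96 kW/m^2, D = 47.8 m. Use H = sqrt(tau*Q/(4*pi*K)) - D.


tau*Q/(4*pi*K) = 0.48 * 7139234 / (4 * pi * 7.96) = 34258.6
sqrt(34258.6) = 185.091
H = 185.091 - 47.8 = 137.3

137.3 m


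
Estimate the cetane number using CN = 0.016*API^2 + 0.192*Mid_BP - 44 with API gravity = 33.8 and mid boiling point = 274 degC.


CN = 0.016 * 33.8^2 + 0.192 * 274 - 44
CN = 18.27904 + 52.608 - 44 = 26.88704

26.88704


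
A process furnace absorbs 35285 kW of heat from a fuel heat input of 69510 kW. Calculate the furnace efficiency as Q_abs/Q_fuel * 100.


Furnace efficiency = Q_absorbed / Q_fuel * 100
= 35285 / 69510 * 100 = 50.76

50.76 %


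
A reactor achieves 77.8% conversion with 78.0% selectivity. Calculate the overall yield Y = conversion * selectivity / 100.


Overall yield = conversion (%) * selectivity (%) / 100
Conversion = 77.8%, Selectivity = 78.0%
Y = 77.8 * 78.0 / 100
= 60.684 %

60.684 %


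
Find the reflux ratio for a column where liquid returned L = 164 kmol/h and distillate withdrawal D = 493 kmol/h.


Reflux ratio definition: R = L / D (liquid returned / distillate withdrawn)
L = 164 kmol/h, D = 493 kmol/h
R = 164 / 493 = 0.3327

0.3327


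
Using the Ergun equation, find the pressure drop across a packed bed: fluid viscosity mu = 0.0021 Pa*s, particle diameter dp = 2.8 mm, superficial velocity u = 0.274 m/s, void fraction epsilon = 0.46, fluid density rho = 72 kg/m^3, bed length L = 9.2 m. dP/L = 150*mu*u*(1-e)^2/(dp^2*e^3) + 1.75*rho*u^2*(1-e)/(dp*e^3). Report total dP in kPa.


dp = 2.8 mm = 0.0028 m
Viscous term = 150*0.0021*0.274*(1-0.46)^2 / (0.0028^2*0.46^3) = 32980.6
Inertial term = 1.75*72*0.274^2*(1-0.46) / (0.0028*0.46^3) = 18742.8
dP/L = 32980.6 + 18742.8 = 51723.4 Pa/m
dP = 51723.4 * 9.2 / 1000 = 475.9 kPa

475.9 kPa


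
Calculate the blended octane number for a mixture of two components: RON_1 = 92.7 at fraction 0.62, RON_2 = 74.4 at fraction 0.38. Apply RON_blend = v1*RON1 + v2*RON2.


Linear blending: RON_blend = sum(vi * RONi)
Contribution 1: 0.62 * 92.7 = 57.474
Contribution 2: 0.38 * 74.4 = 28.272
RON_blend = 57.474 + 28.272 = 85.746

85.746


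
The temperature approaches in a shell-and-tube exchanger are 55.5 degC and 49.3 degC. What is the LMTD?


LMTD = (dT1 - dT2) / ln(dT1/dT2)
= (55.5 - 49.3) / ln(55.5 / 49.3) = 6.2 / 0.118459 = 52.34

52.34 degC


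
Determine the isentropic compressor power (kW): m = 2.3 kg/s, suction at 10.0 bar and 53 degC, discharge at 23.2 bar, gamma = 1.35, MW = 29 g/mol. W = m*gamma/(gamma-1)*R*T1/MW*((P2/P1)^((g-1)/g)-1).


Isentropic work: W = m*(gamma/(gamma-1))*(R*T1/MW)*((P2/P1)^((gamma-1)/gamma) - 1)
T1 = 53 + 273.15 = 326.15 K
Pressure ratio = 23.2 / 10.0 = 2.32
Exponent = (1.35 - 1)/1.35 = 0.259259
(P2/P1)^exp - 1 = 2.32^0.259259 - 1 = 0.243816
W = 2.3 * 1.35 / 0.35 * 8.314 * 326.15 / 29 * 0.243816 = 202.2

202.2 kW


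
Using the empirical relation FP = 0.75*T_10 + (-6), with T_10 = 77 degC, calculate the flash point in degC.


FP = 0.75 * 77 + (-6) = 51.75

51.75 degC


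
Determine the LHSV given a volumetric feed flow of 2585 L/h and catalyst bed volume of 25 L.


LHSV = volumetric feed rate / catalyst volume
= 2585 L/h / 25 L
= 103.4 h^-1

103.4 h^-1


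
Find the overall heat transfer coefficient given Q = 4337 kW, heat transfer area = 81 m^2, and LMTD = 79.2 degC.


From Q = U*A*LMTD, U = Q / (A * LMTD)
U = 4337 / (81 * 79.2) = 4337 / 6415.2 = 0.6761

0.6761 kW/(m^2*K)


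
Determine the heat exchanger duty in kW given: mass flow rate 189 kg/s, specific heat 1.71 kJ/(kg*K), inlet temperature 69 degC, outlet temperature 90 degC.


Q = m_dot * cp * delta_T
delta_T = 90 - 69 = 21 K
Q = 189 * 1.71 * 21
= 323.19 * 21
= 6786.99 kW

6786.99 kW


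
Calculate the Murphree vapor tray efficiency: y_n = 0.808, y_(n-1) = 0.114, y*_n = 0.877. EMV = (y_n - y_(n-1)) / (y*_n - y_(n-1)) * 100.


Murphree vapor efficiency: EMV = (y_n - y_(n-1)) / (y*_n - y_(n-1)) * 100
EMV = (0.808 - 0.114) / (0.877 - 0.114) * 100 = 0.694 / 0.763 * 100 = 90.96

90.96 %


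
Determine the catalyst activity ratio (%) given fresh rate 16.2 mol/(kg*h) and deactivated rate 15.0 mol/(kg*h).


Activity (%) = (rate_used / rate_fresh) * 100
rate_used = 15.0, rate_fresh = 16.2
= (15.0 / 16.2) * 100
= 0.9259 * 100 = 92.59

92.59 %


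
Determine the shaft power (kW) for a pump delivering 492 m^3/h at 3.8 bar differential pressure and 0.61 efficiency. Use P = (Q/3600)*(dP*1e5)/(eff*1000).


Q = 492 / 3600 = 0.136667 m^3/s
P = 0.136667 * (3.8 * 1e5) / 0.61 / 1000 = 85.14

85.14 kW


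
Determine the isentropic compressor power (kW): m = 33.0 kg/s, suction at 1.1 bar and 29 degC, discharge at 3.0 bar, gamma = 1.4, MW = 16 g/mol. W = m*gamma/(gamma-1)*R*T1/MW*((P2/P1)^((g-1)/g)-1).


Isentropic work: W = m*(gamma/(gamma-1))*(R*T1/MW)*((P2/P1)^((gamma-1)/gamma) - 1)
T1 = 29 + 273.15 = 302.15 K
Pressure ratio = 3.0 / 1.1 = 2.72727
Exponent = (1.4 - 1)/1.4 = 0.285714
(P2/P1)^exp - 1 = 2.72727^0.285714 - 1 = 0.331968
W = 33.0 * 1.4 / 0.4 * 8.314 * 302.15 / 16 * 0.331968 = 6020

6020 kW


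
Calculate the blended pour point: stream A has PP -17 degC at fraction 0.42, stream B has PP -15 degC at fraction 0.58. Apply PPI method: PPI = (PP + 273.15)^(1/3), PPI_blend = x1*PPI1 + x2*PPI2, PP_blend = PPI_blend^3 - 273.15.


PPI_1 = (-17 + 273.15)^(1/3) = 6.350844
PPI_2 = (-15 + 273.15)^(1/3) = 6.36733
PPI_blend = 0.42 * 6.350844 + 0.58 * 6.36733 = 6.360406
PP_blend = 6.360406^3 - 273.15 = 257.3087 - 273.15 = -15.84

-15.84 degC


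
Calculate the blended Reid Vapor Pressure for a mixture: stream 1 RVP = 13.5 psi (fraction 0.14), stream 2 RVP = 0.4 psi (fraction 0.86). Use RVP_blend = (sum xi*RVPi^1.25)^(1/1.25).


Chevron index: RVP_blend = (sum xi*RVPi^1.25)^(1/1.25)
RVP^1.25 terms: 0.14 * 13.5^1.25 + 0.86 * 0.4^1.25 = 3.89638
RVP_blend = 3.89638^(1/1.25) = 2.968

2.968 psi


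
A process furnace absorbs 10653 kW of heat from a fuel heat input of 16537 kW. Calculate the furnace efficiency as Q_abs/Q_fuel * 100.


Furnace efficiency = Q_absorbed / Q_fuel * 100
= 10653 / 16537 * 100 = 64.42

64.42 %


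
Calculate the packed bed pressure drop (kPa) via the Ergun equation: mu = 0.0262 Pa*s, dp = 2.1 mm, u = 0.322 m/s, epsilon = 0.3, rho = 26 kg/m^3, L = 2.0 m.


dp = 2.1 mm = 0.0021 m
Viscous term = 150*0.0262*0.322*(1-0.3)^2 / (0.0021^2*0.3^3) = 5207650
Inertial term = 1.75*26*0.322^2*(1-0.3) / (0.0021*0.3^3) = 58242.2
dP/L = 5207650 + 58242.2 = 5265890 Pa/m
dP = 5265890 * 2.0 / 1000 = 10530 kPa

10530 kPa


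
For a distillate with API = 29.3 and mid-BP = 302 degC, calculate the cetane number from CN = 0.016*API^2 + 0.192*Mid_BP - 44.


CN = 0.016 * 29.3^2 + 0.192 * 302 - 44
CN = 13.73584 + 57.984 - 44 = 27.71984

27.71984


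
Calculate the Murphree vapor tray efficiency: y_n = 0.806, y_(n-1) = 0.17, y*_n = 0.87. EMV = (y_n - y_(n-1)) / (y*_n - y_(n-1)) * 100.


Murphree vapor efficiency: EMV = (y_n - y_(n-1)) / (y*_n - y_(n-1)) * 100
EMV = (0.806 - 0.17) / (0.87 - 0.17) * 100 = 0.636 / 0.7 * 100 = 90.86

90.86 %


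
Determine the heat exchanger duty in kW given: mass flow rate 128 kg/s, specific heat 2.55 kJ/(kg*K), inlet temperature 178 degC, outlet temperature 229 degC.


Q = m_dot * cp * delta_T
delta_T = 229 - 178 = 51 K
Q = 128 * 2.55 * 51
= 326.4 * 51
= 16646.4 kW

16646.4 kW


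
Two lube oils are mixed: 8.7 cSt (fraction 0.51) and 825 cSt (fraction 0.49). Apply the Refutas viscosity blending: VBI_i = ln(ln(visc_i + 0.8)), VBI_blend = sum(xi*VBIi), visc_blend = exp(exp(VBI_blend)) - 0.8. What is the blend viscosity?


Refutas method: VBN_i = 14.534*ln(ln(visc_i + 0.8)) + 10.975, blended linearly by mass fraction; since VBN is linear in VBI_i = ln(ln(visc_i + 0.8)) and the fractions sum to 1, blend VBI directly: visc = exp(exp(VBI_blend)) - 0.8
VBI_1 = ln(ln(8.7 + 0.8)) = 0.811504
VBI_2 = ln(ln(825 + 0.8)) = 1.90455
VBI_blend = 0.51 * 0.811504 + 0.49 * 1.90455 = 1.3471
visc_blend = exp(exp(1.3471)) - 0.8 = 46.02

46.02 cSt


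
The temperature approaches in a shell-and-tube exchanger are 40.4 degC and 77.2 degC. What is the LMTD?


LMTD = (dT1 - dT2) / ln(dT1/dT2)
= (40.4 - 77.2) / ln(40.4 / 77.2) = -36.8 / -0.64757 = 56.83

56.83 degC


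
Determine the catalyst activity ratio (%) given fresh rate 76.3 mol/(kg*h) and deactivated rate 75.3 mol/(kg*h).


Activity (%) = (rate_used / rate_fresh) * 100
rate_used = 75.3, rate_fresh = 76.3
= (75.3 / 76.3) * 100
= 0.9869 * 100 = 98.69

98.69 %


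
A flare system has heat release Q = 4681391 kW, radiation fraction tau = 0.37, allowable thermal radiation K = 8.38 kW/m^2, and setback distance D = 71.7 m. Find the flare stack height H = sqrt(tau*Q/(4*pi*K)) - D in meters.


tau*Q/(4*pi*K) = 0.37 * 4681391 / (4 * pi * 8.38) = 16448.4
sqrt(16448.4) = 128.251
H = 128.251 - 71.7 = 56.55

56.55 m


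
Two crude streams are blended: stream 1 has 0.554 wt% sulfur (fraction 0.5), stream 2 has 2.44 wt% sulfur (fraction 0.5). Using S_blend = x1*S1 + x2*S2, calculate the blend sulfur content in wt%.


Linear sulfur blending: S_blend = x1*S1 + x2*S2
Contribution 1: 0.5 * 0.554 = 0.277 wt%
Contribution 2: 0.5 * 2.44 = 1.22 wt%
S_blend = 0.277 + 1.22 = 1.497

1.497 wt%


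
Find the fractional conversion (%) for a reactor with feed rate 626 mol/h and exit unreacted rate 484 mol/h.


X = (F_in - F_out) / F_in * 100
Moles reacted = 626 - 484 = 142
X = 142 / 626 * 100
= 0.2268 * 100
= 22.68 %

22.68 %


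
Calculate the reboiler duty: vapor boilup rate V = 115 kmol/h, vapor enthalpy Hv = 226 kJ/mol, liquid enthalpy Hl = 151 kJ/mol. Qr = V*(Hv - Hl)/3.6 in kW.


Qr = 115 * (226 - 151) / 3.6 = 115 * 75 / 3.6 = 2396

2396 kW


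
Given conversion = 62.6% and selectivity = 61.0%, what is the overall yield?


Overall yield = conversion (%) * selectivity (%) / 100
Conversion = 62.6%, Selectivity = 61.0%
Y = 62.6 * 61.0 / 100
= 38.186 %

38.186 %


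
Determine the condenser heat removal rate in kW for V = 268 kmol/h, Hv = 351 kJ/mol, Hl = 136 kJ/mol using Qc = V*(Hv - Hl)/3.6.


Qc = 268 * (351 - 136) / 3.6 = 268 * 215 / 3.6 = 16010

16010 kW


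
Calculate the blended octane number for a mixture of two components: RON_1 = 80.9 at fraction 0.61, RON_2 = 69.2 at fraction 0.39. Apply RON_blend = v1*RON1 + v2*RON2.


Linear blending: RON_blend = sum(vi * RONi)
Contribution 1: 0.61 * 80.9 = 49.349
Contribution 2: 0.39 * 69.2 = 26.988
RON_blend = 49.349 + 26.988 = 76.337

76.337


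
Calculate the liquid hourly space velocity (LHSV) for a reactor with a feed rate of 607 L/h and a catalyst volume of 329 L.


LHSV = volumetric feed rate / catalyst volume
= 607 L/h / 329 L
= 1.845 h^-1

1.845 h^-1


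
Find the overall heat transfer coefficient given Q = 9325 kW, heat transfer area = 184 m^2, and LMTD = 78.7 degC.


From Q = U*A*LMTD, U = Q / (A * LMTD)
U = 9325 / (184 * 78.7) = 9325 / 14480.8 = 0.6440

0.6440 kW/(m^2*K)


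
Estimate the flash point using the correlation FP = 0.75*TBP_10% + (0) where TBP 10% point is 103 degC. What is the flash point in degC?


FP = 0.75 * 103 + (0) = 77.25

77.25 degC


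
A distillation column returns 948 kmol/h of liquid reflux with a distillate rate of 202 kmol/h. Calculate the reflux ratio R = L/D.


Reflux ratio definition: R = L / D (liquid returned / distillate withdrawn)
L = 948 kmol/h, D = 202 kmol/h
R = 948 / 202 = 4.693

4.693


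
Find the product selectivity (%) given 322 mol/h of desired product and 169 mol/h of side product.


Selectivity = desired / (desired + undesired) * 100
Total products = 322 + 169 = 491 mol/h
S = 322 / 491 * 100
= 0.6558 * 100
= 65.58 %

65.58 %


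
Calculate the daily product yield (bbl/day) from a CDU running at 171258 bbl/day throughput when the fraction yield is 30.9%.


Crude throughput = 171258 bbl/day
Fraction yield = 30.9%
yield = throughput * fraction / 100
yield = 171258 * 30.9 / 100 = 52918.722

52918.722 bbl/day


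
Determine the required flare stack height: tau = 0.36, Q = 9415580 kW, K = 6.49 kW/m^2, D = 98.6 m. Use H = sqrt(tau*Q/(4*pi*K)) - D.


tau*Q/(4*pi*K) = 0.36 * 9415580 / (4 * pi * 6.49) = 41561.9
sqrt(41561.9) = 203.867
H = 203.867 - 98.6 = 105.3

105.3 m


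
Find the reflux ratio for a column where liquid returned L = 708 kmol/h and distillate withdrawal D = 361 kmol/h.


Reflux ratio definition: R = L / D (liquid returned / distillate withdrawn)
L = 708 kmol/h, D = 361 kmol/h
R = 708 / 361 = 1.961

1.961


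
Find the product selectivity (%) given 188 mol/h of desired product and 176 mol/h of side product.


Selectivity = desired / (desired + undesired) * 100
Total products = 188 + 176 = 364 mol/h
S = 188 / 364 * 100
= 0.5165 * 100
= 51.65 %

51.65 %


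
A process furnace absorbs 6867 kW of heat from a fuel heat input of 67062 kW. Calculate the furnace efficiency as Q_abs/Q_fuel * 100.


Furnace efficiency = Q_absorbed / Q_fuel * 100
= 6867 / 67062 * 100 = 10.24

10.24 %


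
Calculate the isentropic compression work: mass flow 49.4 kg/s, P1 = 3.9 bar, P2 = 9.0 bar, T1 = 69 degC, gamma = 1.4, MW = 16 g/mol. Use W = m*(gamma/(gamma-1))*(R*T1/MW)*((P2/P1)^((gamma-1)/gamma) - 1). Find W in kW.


Isentropic work: W = m*(gamma/(gamma-1))*(R*T1/MW)*((P2/P1)^((gamma-1)/gamma) - 1)
T1 = 69 + 273.15 = 342.15 K
Pressure ratio = 9.0 / 3.9 = 2.30769
Exponent = (1.4 - 1)/1.4 = 0.285714
(P2/P1)^exp - 1 = 2.30769^0.285714 - 1 = 0.269886
W = 49.4 * 1.4 / 0.4 * 8.314 * 342.15 / 16 * 0.269886 = 8296

8296 kW


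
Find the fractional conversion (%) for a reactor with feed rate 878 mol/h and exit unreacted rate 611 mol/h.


X = (F_in - F_out) / F_in * 100
Moles reacted = 878 - 611 = 267
X = 267 / 878 * 100
= 0.3041 * 100
= 30.41 %

30.41 %


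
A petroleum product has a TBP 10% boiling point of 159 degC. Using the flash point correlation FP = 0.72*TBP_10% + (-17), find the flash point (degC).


FP = 0.72 * 159 + (-17) = 97.48

97.48 degC


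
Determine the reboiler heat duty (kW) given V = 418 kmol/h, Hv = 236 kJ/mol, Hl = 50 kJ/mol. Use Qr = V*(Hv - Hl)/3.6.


Qr = 418 * (236 - 50) / 3.6 = 418 * 186 / 3.6 = 21600

21600 kW


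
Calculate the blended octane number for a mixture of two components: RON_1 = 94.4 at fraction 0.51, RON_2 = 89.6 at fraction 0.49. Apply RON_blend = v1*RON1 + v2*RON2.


Linear blending: RON_blend = sum(vi * RONi)
Contribution 1: 0.51 * 94.4 = 48.144
Contribution 2: 0.49 * 89.6 = 43.904
RON_blend = 48.144 + 43.904 = 92.048

92.048


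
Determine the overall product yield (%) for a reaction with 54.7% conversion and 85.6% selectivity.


Overall yield = conversion (%) * selectivity (%) / 100
Conversion = 54.7%, Selectivity = 85.6%
Y = 54.7 * 85.6 / 100
= 46.8232 %

46.8232 %


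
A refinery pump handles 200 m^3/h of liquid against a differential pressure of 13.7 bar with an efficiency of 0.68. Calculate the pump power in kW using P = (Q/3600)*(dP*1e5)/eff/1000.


Q = 200 / 3600 = 0.0555556 m^3/s
P = 0.0555556 * (13.7 * 1e5) / 0.68 / 1000 = 111.9

111.9 kW


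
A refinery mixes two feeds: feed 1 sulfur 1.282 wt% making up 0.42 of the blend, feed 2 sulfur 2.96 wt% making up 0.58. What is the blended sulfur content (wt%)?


Linear sulfur blending: S_blend = x1*S1 + x2*S2
Contribution 1: 0.42 * 1.282 = 0.53844 wt%
Contribution 2: 0.58 * 2.96 = 1.7168 wt%
S_blend = 0.53844 + 1.7168 = 2.25524

2.25524 wt%


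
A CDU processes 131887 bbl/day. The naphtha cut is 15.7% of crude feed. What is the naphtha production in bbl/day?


Crude throughput = 131887 bbl/day
Fraction yield = 15.7%
yield = throughput * fraction / 100
yield = 131887 * 15.7 / 100 = 20706.259

20706.259 bbl/day


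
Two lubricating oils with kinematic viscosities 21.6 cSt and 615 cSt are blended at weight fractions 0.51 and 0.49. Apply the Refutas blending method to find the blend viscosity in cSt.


Refutas method: VBN_i = 14.534*ln(ln(visc_i + 0.8)) + 10.975, blended linearly by mass fraction; since VBN is linear in VBI_i = ln(ln(visc_i + 0.8)) and the fractions sum to 1, blend VBI directly: visc = exp(exp(VBI_blend)) - 0.8
VBI_1 = ln(ln(21.6 + 0.8)) = 1.13432
VBI_2 = ln(ln(615 + 0.8)) = 1.85987
VBI_blend = 0.51 * 1.13432 + 0.49 * 1.85987 = 1.48984
visc_blend = exp(exp(1.48984)) - 0.8 = 83.67

83.67 cSt


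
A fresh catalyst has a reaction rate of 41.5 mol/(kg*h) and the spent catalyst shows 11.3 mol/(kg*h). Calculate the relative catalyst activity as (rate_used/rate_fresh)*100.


Activity (%) = (rate_used / rate_fresh) * 100
rate_used = 11.3, rate_fresh = 41.5
= (11.3 / 41.5) * 100
= 0.2723 * 100 = 27.23

27.23 %


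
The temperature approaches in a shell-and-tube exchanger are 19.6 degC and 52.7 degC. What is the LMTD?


LMTD = (dT1 - dT2) / ln(dT1/dT2)
= (19.6 - 52.7) / ln(19.6 / 52.7) = -33.1 / -0.989086 = 33.47

33.47 degC


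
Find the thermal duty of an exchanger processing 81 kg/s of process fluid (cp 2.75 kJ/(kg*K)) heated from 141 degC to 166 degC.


Q = m_dot * cp * delta_T
delta_T = 166 - 141 = 25 K
Q = 81 * 2.75 * 25
= 222.75 * 25
= 5568.75 kW

5568.75 kW


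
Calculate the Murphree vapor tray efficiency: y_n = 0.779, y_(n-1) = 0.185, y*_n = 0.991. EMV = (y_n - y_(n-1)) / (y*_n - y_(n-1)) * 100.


Murphree vapor efficiency: EMV = (y_n - y_(n-1)) / (y*_n - y_(n-1)) * 100
EMV = (0.779 - 0.185) / (0.991 - 0.185) * 100 = 0.594 / 0.806 * 100 = 73.70

73.70 %


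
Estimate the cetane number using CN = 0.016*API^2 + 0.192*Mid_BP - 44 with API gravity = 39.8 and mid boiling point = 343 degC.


CN = 0.016 * 39.8^2 + 0.192 * 343 - 44
CN = 25.34464 + 65.856 - 44 = 47.20064

47.20064


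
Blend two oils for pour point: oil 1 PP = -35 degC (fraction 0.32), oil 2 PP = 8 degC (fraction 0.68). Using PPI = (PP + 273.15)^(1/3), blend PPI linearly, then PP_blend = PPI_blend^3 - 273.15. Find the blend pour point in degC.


PPI_1 = (-35 + 273.15)^(1/3) = 6.198456
PPI_2 = (8 + 273.15)^(1/3) = 6.551077
PPI_blend = 0.32 * 6.198456 + 0.68 * 6.551077 = 6.438238
PP_blend = 6.438238^3 - 273.15 = 266.8708 - 273.15 = -6.28

-6.28 degC


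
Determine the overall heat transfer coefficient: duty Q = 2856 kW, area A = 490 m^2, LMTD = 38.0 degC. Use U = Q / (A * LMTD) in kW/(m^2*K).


From Q = U*A*LMTD, U = Q / (A * LMTD)
U = 2856 / (490 * 38.0) = 2856 / 18620 = 0.1534

0.1534 kW/(m^2*K)


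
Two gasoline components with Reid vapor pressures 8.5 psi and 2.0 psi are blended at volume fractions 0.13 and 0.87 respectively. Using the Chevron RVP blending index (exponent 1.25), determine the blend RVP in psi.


Chevron index: RVP_blend = (sum xi*RVPi^1.25)^(1/1.25)
RVP^1.25 terms: 0.13 * 8.5^1.25 + 0.87 * 2.0^1.25 = 3.95598
RVP_blend = 3.95598^(1/1.25) = 3.005

3.005 psi


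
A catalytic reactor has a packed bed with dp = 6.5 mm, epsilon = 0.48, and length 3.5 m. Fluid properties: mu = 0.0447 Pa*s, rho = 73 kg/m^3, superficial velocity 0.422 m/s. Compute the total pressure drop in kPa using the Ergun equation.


dp = 6.5 mm = 0.0065 m
Viscous term = 150*0.0447*0.422*(1-0.48)^2 / (0.0065^2*0.48^3) = 163745
Inertial term = 1.75*73*0.422^2*(1-0.48) / (0.0065*0.48^3) = 16457.1
dP/L = 163745 + 16457.1 = 180202 Pa/m
dP = 180202 * 3.5 / 1000 = 630.7 kPa

630.7 kPa


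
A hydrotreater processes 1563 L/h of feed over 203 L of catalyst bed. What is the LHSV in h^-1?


LHSV = volumetric feed rate / catalyst volume
= 1563 L/h / 203 L
= 7.700 h^-1

7.700 h^-1


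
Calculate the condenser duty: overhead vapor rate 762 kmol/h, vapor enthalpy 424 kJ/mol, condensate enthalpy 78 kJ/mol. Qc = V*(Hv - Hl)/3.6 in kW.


Qc = 762 * (424 - 78) / 3.6 = 762 * 346 / 3.6 = 73240

73240 kW


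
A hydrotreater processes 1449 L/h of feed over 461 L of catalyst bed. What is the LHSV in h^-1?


LHSV = volumetric feed rate / catalyst volume
= 1449 L/h / 461 L
= 3.143 h^-1

3.143 h^-1


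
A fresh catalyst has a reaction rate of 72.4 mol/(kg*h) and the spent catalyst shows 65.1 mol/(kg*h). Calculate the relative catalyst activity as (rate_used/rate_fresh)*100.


Activity (%) = (rate_used / rate_fresh) * 100
rate_used = 65.1, rate_fresh = 72.4
= (65.1 / 72.4) * 100
= 0.8992 * 100 = 89.92

89.92 %


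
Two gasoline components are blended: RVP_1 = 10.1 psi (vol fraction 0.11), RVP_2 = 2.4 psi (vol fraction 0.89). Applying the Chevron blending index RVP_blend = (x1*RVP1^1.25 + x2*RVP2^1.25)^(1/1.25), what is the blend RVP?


Chevron index: RVP_blend = (sum xi*RVPi^1.25)^(1/1.25)
RVP^1.25 terms: 0.11 * 10.1^1.25 + 0.89 * 2.4^1.25 = 4.6392
RVP_blend = 4.6392^(1/1.25) = 3.413

3.413 psi


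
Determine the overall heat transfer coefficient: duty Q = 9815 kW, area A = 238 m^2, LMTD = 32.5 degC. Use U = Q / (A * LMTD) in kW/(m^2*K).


From Q = U*A*LMTD, U = Q / (A * LMTD)
U = 9815 / (238 * 32.5) = 9815 / 7735 = 1.269

1.269 kW/(m^2*K)


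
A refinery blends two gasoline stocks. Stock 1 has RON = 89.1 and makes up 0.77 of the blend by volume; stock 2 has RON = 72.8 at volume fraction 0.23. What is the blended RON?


Linear blending: RON_blend = sum(vi * RONi)
Contribution 1: 0.77 * 89.1 = 68.607
Contribution 2: 0.23 * 72.8 = 16.744
RON_blend = 68.607 + 16.744 = 85.351

85.351


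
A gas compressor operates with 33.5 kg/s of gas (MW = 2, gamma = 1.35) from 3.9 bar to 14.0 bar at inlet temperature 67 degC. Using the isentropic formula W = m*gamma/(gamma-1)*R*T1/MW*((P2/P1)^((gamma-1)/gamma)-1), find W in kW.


Isentropic work: W = m*(gamma/(gamma-1))*(R*T1/MW)*((P2/P1)^((gamma-1)/gamma) - 1)
T1 = 67 + 273.15 = 340.15 K
Pressure ratio = 14.0 / 3.9 = 3.58974
Exponent = (1.35 - 1)/1.35 = 0.259259
(P2/P1)^exp - 1 = 3.58974^0.259259 - 1 = 0.392852
W = 33.5 * 1.35 / 0.35 * 8.314 * 340.15 / 2 * 0.392852 = 71780

71780 kW


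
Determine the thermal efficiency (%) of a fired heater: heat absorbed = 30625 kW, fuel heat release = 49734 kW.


Furnace efficiency = Q_absorbed / Q_fuel * 100
= 30625 / 49734 * 100 = 61.58

61.58 %


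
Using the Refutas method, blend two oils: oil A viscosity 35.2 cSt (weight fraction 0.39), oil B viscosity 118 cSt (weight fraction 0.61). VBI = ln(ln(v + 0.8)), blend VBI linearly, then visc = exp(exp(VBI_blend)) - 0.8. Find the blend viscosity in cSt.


Refutas method: VBN_i = 14.534*ln(ln(visc_i + 0.8)) + 10.975, blended linearly by mass fraction; since VBN is linear in VBI_i = ln(ln(visc_i + 0.8)) and the fractions sum to 1, blend VBI directly: visc = exp(exp(VBI_blend)) - 0.8
VBI_1 = ln(ln(35.2 + 0.8)) = 1.27635
VBI_2 = ln(ln(118 + 0.8)) = 1.56391
VBI_blend = 0.39 * 1.27635 + 0.61 * 1.56391 = 1.45176
visc_blend = exp(exp(1.45176)) - 0.8 = 70.77

70.77 cSt


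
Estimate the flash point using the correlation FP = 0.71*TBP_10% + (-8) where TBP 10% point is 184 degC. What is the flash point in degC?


FP = 0.71 * 184 + (-8) = 122.64

122.64 degC


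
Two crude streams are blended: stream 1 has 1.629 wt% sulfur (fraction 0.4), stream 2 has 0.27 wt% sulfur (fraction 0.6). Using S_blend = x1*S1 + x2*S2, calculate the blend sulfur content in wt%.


Linear sulfur blending: S_blend = x1*S1 + x2*S2
Contribution 1: 0.4 * 1.629 = 0.6516 wt%
Contribution 2: 0.6 * 0.27 = 0.162 wt%
S_blend = 0.6516 + 0.162 = 0.8136

0.8136 wt%


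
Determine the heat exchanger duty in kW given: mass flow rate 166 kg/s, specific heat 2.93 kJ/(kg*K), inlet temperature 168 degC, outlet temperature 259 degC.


Q = m_dot * cp * delta_T
delta_T = 259 - 168 = 91 K
Q = 166 * 2.93 * 91
= 486.38 * 91
= 44260.58 kW

44260.58 kW


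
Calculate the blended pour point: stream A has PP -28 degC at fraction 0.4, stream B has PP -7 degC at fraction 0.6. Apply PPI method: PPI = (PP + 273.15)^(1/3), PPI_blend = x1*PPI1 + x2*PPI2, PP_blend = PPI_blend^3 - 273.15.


PPI_1 = (-28 + 273.15)^(1/3) = 6.258601
PPI_2 = (-7 + 273.15)^(1/3) = 6.432436
PPI_blend = 0.4 * 6.258601 + 0.6 * 6.432436 = 6.362902
PP_blend = 6.362902^3 - 273.15 = 257.6118 - 273.15 = -15.54

-15.54 degC


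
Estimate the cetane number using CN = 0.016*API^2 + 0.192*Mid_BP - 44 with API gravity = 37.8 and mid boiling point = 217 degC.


CN = 0.016 * 37.8^2 + 0.192 * 217 - 44
CN = 22.86144 + 41.664 - 44 = 20.52544

20.52544


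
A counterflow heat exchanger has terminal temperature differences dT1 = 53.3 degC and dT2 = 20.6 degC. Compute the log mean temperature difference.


LMTD = (dT1 - dT2) / ln(dT1/dT2)
= (53.3 - 20.6) / ln(53.3 / 20.6) = 32.7 / 0.950645 = 34.40

34.40 degC


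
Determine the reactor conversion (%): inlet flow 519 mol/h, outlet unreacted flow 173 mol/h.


X = (F_in - F_out) / F_in * 100
Moles reacted = 519 - 173 = 346
X = 346 / 519 * 100
= 0.6667 * 100
= 66.67 %

66.67 %


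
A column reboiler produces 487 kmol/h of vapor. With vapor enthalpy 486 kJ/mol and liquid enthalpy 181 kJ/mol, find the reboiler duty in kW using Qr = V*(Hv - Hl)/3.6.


Qr = 487 * (486 - 181) / 3.6 = 487 * 305 / 3.6 = 41260

41260 kW


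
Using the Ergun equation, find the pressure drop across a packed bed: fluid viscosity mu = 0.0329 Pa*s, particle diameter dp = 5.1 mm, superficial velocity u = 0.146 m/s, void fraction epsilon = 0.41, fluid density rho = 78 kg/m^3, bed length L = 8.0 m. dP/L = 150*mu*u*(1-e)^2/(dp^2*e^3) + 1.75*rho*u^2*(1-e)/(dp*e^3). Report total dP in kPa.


dp = 5.1 mm = 0.0051 m
Viscous term = 150*0.0329*0.146*(1-0.41)^2 / (0.0051^2*0.41^3) = 139911
Inertial term = 1.75*78*0.146^2*(1-0.41) / (0.0051*0.41^3) = 4883.92
dP/L = 139911 + 4883.92 = 144795 Pa/m
dP = 144795 * 8.0 / 1000 = 1158 kPa

1158 kPa


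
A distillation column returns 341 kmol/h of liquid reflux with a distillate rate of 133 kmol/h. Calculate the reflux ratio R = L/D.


Reflux ratio definition: R = L / D (liquid returned / distillate withdrawn)
L = 341 kmol/h, D = 133 kmol/h
R = 341 / 133 = 2.564

2.564


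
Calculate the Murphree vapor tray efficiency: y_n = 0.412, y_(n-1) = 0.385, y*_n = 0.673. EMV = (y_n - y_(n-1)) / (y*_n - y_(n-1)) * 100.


Murphree vapor efficiency: EMV = (y_n - y_(n-1)) / (y*_n - y_(n-1)) * 100
EMV = (0.412 - 0.385) / (0.673 - 0.385) * 100 = 0.027 / 0.288 * 100 = 9.375

9.375 %


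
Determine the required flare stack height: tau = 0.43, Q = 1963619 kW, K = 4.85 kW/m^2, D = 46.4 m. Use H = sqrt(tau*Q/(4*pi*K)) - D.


tau*Q/(4*pi*K) = 0.43 * 1963619 / (4 * pi * 4.85) = 13854
sqrt(13854) = 117.703
H = 117.703 - 46.4 = 71.30

71.30 m


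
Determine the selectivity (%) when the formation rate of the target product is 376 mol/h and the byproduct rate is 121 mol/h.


Selectivity = desired / (desired + undesired) * 100
Total products = 376 + 121 = 497 mol/h
S = 376 / 497 * 100
= 0.7565 * 100
= 75.65 %

75.65 %


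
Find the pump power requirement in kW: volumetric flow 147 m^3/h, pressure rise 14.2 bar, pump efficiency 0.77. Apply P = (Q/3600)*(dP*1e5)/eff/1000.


Q = 147 / 3600 = 0.0408333 m^3/s
P = 0.0408333 * (14.2 * 1e5) / 0.77 / 1000 = 75.30

75.30 kW


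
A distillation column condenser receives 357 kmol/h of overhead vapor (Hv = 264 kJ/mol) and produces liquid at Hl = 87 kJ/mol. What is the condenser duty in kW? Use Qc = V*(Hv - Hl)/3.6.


Qc = 357 * (264 - 87) / 3.6 = 357 * 177 / 3.6 = 17550

17550 kW


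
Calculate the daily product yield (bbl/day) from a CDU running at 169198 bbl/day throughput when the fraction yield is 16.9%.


Crude throughput = 169198 bbl/day
Fraction yield = 16.9%
yield = throughput * fraction / 100
yield = 169198 * 16.9 / 100 = 28594.462

28594.462 bbl/day


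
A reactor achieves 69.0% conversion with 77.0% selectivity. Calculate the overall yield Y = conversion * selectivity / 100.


Overall yield = conversion (%) * selectivity (%) / 100
Conversion = 69.0%, Selectivity = 77.0%
Y = 69.0 * 77.0 / 100
= 53.13 %

53.13 %


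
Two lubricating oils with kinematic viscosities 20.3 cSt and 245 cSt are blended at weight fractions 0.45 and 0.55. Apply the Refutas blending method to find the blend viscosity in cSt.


Refutas method: VBN_i = 14.534*ln(ln(visc_i + 0.8)) + 10.975, blended linearly by mass fraction; since VBN is linear in VBI_i = ln(ln(visc_i + 0.8)) and the fractions sum to 1, blend VBI directly: visc = exp(exp(VBI_blend)) - 0.8
VBI_1 = ln(ln(20.3 + 0.8)) = 1.1149
VBI_2 = ln(ln(245 + 0.8)) = 1.70557
VBI_blend = 0.45 * 1.1149 + 0.55 * 1.70557 = 1.43977
visc_blend = exp(exp(1.43977)) - 0.8 = 67.21

67.21 cSt


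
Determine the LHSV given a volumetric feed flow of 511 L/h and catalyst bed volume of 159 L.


LHSV = volumetric feed rate / catalyst volume
= 511 L/h / 159 L
= 3.214 h^-1

3.214 h^-1


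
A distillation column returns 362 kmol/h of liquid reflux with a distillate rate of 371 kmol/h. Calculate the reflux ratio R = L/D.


Reflux ratio definition: R = L / D (liquid returned / distillate withdrawn)
L = 362 kmol/h, D = 371 kmol/h
R = 362 / 371 = 0.9757

0.9757


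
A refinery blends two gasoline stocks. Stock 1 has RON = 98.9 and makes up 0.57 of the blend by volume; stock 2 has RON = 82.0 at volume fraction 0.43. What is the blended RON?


Linear blending: RON_blend = sum(vi * RONi)
Contribution 1: 0.57 * 98.9 = 56.373
Contribution 2: 0.43 * 82.0 = 35.26
RON_blend = 56.373 + 35.26 = 91.633

91.633


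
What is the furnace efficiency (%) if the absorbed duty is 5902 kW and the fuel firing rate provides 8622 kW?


Furnace efficiency = Q_absorbed / Q_fuel * 100
= 5902 / 8622 * 100 = 68.45

68.45 %


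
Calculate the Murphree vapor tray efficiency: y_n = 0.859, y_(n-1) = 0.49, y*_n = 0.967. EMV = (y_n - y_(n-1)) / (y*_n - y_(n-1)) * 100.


Murphree vapor efficiency: EMV = (y_n - y_(n-1)) / (y*_n - y_(n-1)) * 100
EMV = (0.859 - 0.49) / (0.967 - 0.49) * 100 = 0.369 / 0.477 * 100 = 77.36

77.36 %


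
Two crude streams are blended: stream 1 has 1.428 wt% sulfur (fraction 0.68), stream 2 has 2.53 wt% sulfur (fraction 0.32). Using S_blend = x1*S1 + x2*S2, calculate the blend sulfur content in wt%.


Linear sulfur blending: S_blend = x1*S1 + x2*S2
Contribution 1: 0.68 * 1.428 = 0.97104 wt%
Contribution 2: 0.32 * 2.53 = 0.8096 wt%
S_blend = 0.97104 + 0.8096 = 1.78064

1.78064 wt%


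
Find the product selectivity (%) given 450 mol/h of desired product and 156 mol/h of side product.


Selectivity = desired / (desired + undesired) * 100
Total products = 450 + 156 = 606 mol/h
S = 450 / 606 * 100
= 0.7426 * 100
= 74.26 %

74.26 %


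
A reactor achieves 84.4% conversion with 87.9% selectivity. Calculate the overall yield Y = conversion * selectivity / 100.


Overall yield = conversion (%) * selectivity (%) / 100
Conversion = 84.4%, Selectivity = 87.9%
Y = 84.4 * 87.9 / 100
= 74.1876 %

74.1876 %


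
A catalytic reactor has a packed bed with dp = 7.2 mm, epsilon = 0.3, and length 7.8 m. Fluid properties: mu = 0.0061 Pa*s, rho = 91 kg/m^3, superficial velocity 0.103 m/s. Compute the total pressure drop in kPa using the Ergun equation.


dp = 7.2 mm = 0.0072 m
Viscous term = 150*0.0061*0.103*(1-0.3)^2 / (0.0072^2*0.3^3) = 32993.3
Inertial term = 1.75*91*0.103^2*(1-0.3) / (0.0072*0.3^3) = 6083.53
dP/L = 32993.3 + 6083.53 = 39076.8 Pa/m
dP = 39076.8 * 7.8 / 1000 = 304.8 kPa

304.8 kPa


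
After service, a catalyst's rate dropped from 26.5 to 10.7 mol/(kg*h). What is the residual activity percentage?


Activity (%) = (rate_used / rate_fresh) * 100
rate_used = 10.7, rate_fresh = 26.5
= (10.7 / 26.5) * 100
= 0.4038 * 100 = 40.38

40.38 %


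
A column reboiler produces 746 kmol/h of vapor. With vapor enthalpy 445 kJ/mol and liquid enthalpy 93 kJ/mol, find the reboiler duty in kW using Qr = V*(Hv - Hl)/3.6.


Qr = 746 * (445 - 93) / 3.6 = 746 * 352 / 3.6 = 72940

72940 kW


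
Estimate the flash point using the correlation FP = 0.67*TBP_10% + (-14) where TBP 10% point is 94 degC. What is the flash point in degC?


FP = 0.67 * 94 + (-14) = 48.98

48.98 degC


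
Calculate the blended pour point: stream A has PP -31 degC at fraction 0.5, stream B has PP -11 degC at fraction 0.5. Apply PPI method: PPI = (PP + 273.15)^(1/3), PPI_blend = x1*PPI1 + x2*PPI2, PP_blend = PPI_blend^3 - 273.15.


PPI_1 = (-31 + 273.15)^(1/3) = 6.232967
PPI_2 = (-11 + 273.15)^(1/3) = 6.400049
PPI_blend = 0.5 * 6.232967 + 0.5 * 6.400049 = 6.316508
PP_blend = 6.316508^3 - 273.15 = 252.0178 - 273.15 = -21.13

-21.13 degC


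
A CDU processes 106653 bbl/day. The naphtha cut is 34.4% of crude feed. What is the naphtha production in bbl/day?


Crude throughput = 106653 bbl/day
Fraction yield = 34.4%
yield = throughput * fraction / 100
yield = 106653 * 34.4 / 100 = 36688.632

36688.632 bbl/day


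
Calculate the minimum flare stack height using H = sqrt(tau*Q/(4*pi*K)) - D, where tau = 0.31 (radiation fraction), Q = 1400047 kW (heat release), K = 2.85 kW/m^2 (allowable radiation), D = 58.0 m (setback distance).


tau*Q/(4*pi*K) = 0.31 * 1400047 / (4 * pi * 2.85) = 12118.5
sqrt(12118.5) = 110.084
H = 110.084 - 58.0 = 52.08

52.08 m


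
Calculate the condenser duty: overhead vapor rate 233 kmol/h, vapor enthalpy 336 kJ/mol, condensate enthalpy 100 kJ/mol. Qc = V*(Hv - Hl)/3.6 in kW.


Qc = 233 * (336 - 100) / 3.6 = 233 * 236 / 3.6 = 15270

15270 kW


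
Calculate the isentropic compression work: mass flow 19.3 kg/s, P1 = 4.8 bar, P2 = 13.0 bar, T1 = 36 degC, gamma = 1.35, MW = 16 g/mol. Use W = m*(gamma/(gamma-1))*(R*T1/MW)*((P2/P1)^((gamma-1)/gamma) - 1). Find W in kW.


Isentropic work: W = m*(gamma/(gamma-1))*(R*T1/MW)*((P2/P1)^((gamma-1)/gamma) - 1)
T1 = 36 + 273.15 = 309.15 K
Pressure ratio = 13.0 / 4.8 = 2.70833
Exponent = (1.35 - 1)/1.35 = 0.259259
(P2/P1)^exp - 1 = 2.70833^0.259259 - 1 = 0.294738
W = 19.3 * 1.35 / 0.35 * 8.314 * 309.15 / 16 * 0.294738 = 3525

3525 kW


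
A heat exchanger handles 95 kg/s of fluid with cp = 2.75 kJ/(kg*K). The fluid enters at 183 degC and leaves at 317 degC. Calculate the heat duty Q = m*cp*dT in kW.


Q = m_dot * cp * delta_T
delta_T = 317 - 183 = 134 K
Q = 95 * 2.75 * 134
= 261.25 * 134
= 35007.5 kW

35007.5 kW


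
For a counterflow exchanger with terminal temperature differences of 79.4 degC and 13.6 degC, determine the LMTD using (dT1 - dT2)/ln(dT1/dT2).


LMTD = (dT1 - dT2) / ln(dT1/dT2)
= (79.4 - 13.6) / ln(79.4 / 13.6) = 65.8 / 1.76443 = 37.29

37.29 degC


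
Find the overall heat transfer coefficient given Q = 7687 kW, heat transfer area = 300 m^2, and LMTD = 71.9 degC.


From Q = U*A*LMTD, U = Q / (A * LMTD)
U = 7687 / (300 * 71.9) = 7687 / 21570 = 0.3564

0.3564 kW/(m^2*K)


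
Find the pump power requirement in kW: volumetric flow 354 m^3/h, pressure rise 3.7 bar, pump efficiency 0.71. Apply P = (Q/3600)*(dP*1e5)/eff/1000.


Q = 354 / 3600 = 0.0983333 m^3/s
P = 0.0983333 * (3.7 * 1e5) / 0.71 / 1000 = 51.24

51.24 kW


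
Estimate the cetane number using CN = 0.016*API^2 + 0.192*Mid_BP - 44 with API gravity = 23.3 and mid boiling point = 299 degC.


CN = 0.016 * 23.3^2 + 0.192 * 299 - 44
CN = 8.68624 + 57.408 - 44 = 22.09424

22.09424


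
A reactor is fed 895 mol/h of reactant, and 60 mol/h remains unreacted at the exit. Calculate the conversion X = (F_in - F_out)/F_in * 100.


X = (F_in - F_out) / F_in * 100
Moles reacted = 895 - 60 = 835
X = 835 / 895 * 100
= 0.9330 * 100
= 93.30 %

93.30 %


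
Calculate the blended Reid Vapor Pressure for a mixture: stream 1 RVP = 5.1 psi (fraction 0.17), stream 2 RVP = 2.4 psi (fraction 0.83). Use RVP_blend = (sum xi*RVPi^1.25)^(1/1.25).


Chevron index: RVP_blend = (sum xi*RVPi^1.25)^(1/1.25)
RVP^1.25 terms: 0.17 * 5.1^1.25 + 0.83 * 2.4^1.25 = 3.78228
RVP_blend = 3.78228^(1/1.25) = 2.899

2.899 psi


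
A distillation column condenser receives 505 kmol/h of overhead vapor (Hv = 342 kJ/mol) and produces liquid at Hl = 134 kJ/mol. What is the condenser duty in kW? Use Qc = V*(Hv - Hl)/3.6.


Qc = 505 * (342 - 134) / 3.6 = 505 * 208 / 3.6 = 29180

29180 kW


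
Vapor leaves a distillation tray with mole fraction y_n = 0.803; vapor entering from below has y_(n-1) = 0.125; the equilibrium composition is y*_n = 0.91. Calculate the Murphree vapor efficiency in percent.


Murphree vapor efficiency: EMV = (y_n - y_(n-1)) / (y*_n - y_(n-1)) * 100
EMV = (0.803 - 0.125) / (0.91 - 0.125) * 100 = 0.678 / 0.785 * 100 = 86.37

86.37 %


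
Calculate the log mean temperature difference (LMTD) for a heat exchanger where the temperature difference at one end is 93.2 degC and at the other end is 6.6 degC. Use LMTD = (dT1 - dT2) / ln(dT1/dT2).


LMTD = (dT1 - dT2) / ln(dT1/dT2)
= (93.2 - 6.6) / ln(93.2 / 6.6) = 86.6 / 2.64768 = 32.71

32.71 degC


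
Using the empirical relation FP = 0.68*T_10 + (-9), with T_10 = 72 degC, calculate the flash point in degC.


FP = 0.68 * 72 + (-9) = 39.96

39.96 degC


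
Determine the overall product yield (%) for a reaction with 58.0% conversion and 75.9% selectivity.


Overall yield = conversion (%) * selectivity (%) / 100
Conversion = 58.0%, Selectivity = 75.9%
Y = 58.0 * 75.9 / 100
= 44.022 %

44.022 %


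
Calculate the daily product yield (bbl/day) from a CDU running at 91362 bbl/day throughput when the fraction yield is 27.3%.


Crude throughput = 91362 bbl/day
Fraction yield = 27.3%
yield = throughput * fraction / 100
yield = 91362 * 27.3 / 100 = 24941.826

24941.826 bbl/day


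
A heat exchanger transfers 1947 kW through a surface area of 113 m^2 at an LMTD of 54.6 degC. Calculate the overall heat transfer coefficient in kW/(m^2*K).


From Q = U*A*LMTD, U = Q / (A * LMTD)
U = 1947 / (113 * 54.6) = 1947 / 6169.8 = 0.3156

0.3156 kW/(m^2*K)
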